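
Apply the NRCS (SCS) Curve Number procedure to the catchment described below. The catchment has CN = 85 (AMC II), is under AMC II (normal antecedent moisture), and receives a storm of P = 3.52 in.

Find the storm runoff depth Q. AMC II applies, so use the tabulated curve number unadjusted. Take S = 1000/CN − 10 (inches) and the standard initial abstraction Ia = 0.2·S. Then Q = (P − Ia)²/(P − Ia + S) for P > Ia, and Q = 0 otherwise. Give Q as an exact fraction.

Q = 452929/222700 in ≈ 2.034 in

AMC II — tabulated CN = 85 applies directly.
S = 1000/85 − 10 = 30/17 in ≈ 1.765 in
Ia = 0.2S: 0.2·1.765 = 0.353 in (exactly 6/17)
Since P=3.520 > Ia=0.353: effective rainfall P−Ia = 1346/425 in
Q = (1346/425)²/((1346/425) + 30/17) = (1811716/180625)/(2096/425) = 452929/222700 in ≈ 2.034 in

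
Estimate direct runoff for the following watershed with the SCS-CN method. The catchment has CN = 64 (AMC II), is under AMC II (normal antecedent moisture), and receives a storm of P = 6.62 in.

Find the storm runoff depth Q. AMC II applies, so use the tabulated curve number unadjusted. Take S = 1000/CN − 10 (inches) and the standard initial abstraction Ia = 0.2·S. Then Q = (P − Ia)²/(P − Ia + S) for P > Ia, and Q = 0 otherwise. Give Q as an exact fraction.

Average conditions: CN = 64 (no AMC adjustment).
Max retention: S = 1000/64 − 10 = 45/8 in (≈ 5.625 in)
Ia = 0.2·(45/8) = 9/8 in ≈ 1.125 in
P − Ia = 6.620 − 1.125 = 1099/200 ≈ 5.495 in (> 0, runoff occurs)
Runoff Q = (P−Ia)²/(P−Ia+S) = (5.495)²/(5.495+5.625) = 1207801/444800 ≈ 2.715 in

Q = 1207801/444800 in ≈ 2.715 in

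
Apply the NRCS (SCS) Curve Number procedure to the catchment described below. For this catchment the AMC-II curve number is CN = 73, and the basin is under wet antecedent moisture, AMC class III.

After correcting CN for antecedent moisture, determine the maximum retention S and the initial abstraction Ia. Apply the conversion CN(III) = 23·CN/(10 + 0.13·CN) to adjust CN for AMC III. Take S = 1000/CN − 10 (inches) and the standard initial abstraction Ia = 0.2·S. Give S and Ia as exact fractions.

S = 2700/1679 in ≈ 1.608 in; Ia = 540/1679 in ≈ 0.322 in

Adjust CN=73 to AMC III: 23·73/(10 + 0.13·73) → 1679 ÷ (1949/100) = 167900/1949 ≈ 86.147
Retention S: 1000/CN − 10 with CN=86.147 → S = 2700/1679 ≈ 1.608 in
Ia = 0.2·(2700/1679) = 540/1679 in ≈ 0.322 in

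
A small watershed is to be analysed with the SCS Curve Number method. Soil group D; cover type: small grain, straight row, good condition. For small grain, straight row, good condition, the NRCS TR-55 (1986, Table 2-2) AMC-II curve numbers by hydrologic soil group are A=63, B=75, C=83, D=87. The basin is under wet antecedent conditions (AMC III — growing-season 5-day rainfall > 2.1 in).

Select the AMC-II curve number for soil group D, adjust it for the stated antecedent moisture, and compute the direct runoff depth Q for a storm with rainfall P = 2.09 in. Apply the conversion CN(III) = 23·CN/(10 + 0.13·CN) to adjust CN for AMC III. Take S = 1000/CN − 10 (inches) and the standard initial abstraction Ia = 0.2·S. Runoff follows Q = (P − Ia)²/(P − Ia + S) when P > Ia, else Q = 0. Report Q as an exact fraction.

NRCS table: small grain, straight row, good condition, soil group D → CN(II) = 87
CN(III) from CN(II)=87: (23·87)/(10 + 0.13·87) = 200100/2131 ≈ 93.900
S = 1000/(200100/2131) − 10 = 1300/2001 in ≈ 0.650 in
Ia = 0.2S: 0.2·0.650 = 0.130 in (exactly 260/2001)
Since P=2.090 > Ia=0.130: effective rainfall P−Ia = 392209/200100 in
Runoff Q = (P−Ia)²/(P−Ia+S) = (1.960)²/(1.960+0.650) = 153827899681/104494020900 ≈ 1.472 in

Q = 153827899681/104494020900 in ≈ 1.472 in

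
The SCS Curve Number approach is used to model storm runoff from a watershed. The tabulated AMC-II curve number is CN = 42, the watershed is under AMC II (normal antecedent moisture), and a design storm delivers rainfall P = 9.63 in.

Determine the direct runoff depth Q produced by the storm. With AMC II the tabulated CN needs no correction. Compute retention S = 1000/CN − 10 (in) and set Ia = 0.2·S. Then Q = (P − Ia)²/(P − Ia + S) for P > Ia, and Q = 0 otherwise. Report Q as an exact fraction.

AMC II — tabulated CN = 42 applies directly.
S = 1000/42 − 10 = 290/21 in ≈ 13.810 in
Ia = 0.2·(290/21) = 58/21 in ≈ 2.762 in
Excess rainfall: 9.630 − 2.762 = 6.868 in; P > Ia so Q > 0
Runoff Q = (P−Ia)²/(P−Ia+S) = (6.868)²/(6.868+13.810) = 208022929/91188300 ≈ 2.281 in

Q = 208022929/91188300 in ≈ 2.281 in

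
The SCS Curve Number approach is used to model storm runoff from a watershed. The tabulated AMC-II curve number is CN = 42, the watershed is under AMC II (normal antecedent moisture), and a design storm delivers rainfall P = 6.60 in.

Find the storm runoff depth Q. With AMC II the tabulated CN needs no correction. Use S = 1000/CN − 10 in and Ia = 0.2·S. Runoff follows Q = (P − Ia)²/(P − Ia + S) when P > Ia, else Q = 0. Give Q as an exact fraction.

Q = 162409/194565 in ≈ 0.835 in

AMC II — tabulated CN = 42 applies directly.
Max retention: S = 1000/42 − 10 = 290/21 in (≈ 13.810 in)
Ia = 0.2·(290/21) = 58/21 in ≈ 2.762 in
Since P=6.600 > Ia=2.762: effective rainfall P−Ia = 403/105 in
Q = (403/105)²/((403/105) + 290/21) = (162409/11025)/(1853/105) = 162409/194565 in ≈ 0.835 in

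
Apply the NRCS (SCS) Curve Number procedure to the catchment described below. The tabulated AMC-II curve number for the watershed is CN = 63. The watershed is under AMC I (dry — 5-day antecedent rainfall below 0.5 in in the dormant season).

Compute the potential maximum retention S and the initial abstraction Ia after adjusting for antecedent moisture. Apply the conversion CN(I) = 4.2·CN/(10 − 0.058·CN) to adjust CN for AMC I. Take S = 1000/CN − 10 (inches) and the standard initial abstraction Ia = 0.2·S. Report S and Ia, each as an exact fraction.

Dry (AMC I): CN(I) = 4.2·63/(10 − 0.058·63) = (1323/5)/(3173/500) = 132300/3173 ≈ 41.696
Max retention: S = 1000/(132300/3173) − 10 = 18500/1323 in (≈ 13.983 in)
Initial abstraction Ia = S/5 = (18500/1323)/5 = 3700/1323 ≈ 2.797 in

S = 18500/1323 in ≈ 13.983 in; Ia = 3700/1323 in ≈ 2.797 in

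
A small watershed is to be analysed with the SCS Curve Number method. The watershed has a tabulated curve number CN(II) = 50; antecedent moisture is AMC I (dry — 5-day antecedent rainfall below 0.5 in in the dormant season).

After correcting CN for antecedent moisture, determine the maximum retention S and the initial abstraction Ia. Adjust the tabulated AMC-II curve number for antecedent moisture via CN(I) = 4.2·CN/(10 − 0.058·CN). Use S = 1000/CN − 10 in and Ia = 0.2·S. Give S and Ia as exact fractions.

CN(I) from CN(II)=50: (4.2·50)/(10 − 0.058·50) = 2100/71 ≈ 29.577
Max retention: S = 1000/(2100/71) − 10 = 500/21 in (≈ 23.810 in)
Initial abstraction Ia = S/5 = (500/21)/5 = 100/21 ≈ 4.762 in

S = 500/21 in ≈ 23.810 in; Ia = 100/21 in ≈ 4.762 in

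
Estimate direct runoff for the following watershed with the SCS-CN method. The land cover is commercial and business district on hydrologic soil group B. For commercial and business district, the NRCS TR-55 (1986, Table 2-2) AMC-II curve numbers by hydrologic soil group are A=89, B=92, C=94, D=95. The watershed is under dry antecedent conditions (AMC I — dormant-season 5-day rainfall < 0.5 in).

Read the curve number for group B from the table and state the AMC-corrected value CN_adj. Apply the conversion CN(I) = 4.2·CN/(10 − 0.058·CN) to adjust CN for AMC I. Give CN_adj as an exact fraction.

NRCS table: commercial and business district, soil group B → CN(II) = 92
Dry (AMC I): CN(I) = 4.2·92/(10 − 0.058·92) = (1932/5)/(583/125) = 48300/583 ≈ 82.847

CN_adj = 48300/583 ≈ 82.847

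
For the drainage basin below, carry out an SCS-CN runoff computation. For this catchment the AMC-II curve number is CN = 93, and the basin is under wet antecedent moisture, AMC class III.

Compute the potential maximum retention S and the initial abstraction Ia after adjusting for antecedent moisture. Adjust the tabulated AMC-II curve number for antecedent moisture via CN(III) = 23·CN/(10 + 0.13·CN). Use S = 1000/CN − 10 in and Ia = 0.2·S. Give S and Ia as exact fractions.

S = 700/2139 in ≈ 0.327 in; Ia = 140/2139 in ≈ 0.065 in

Wet (AMC III): CN(III) = 23·93/(10 + 0.13·93) = 2139/(2209/100) = 213900/2209 ≈ 96.831
Max retention: S = 1000/(213900/2209) − 10 = 700/2139 in (≈ 0.327 in)
Initial abstraction Ia = S/5 = (700/2139)/5 = 140/2139 ≈ 0.065 in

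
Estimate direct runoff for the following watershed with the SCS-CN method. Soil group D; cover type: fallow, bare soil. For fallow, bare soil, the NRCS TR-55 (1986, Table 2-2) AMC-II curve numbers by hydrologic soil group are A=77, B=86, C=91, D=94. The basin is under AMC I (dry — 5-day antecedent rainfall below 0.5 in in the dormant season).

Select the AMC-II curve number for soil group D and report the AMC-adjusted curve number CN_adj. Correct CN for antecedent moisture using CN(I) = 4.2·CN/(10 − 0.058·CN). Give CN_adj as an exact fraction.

CN_adj = 32900/379 ≈ 86.807

NRCS table: fallow, bare soil, soil group D → CN(II) = 94
Adjust CN=94 to AMC I: 4.2·94/(10 − 0.058·94) → (1974/5) ÷ (1137/250) = 32900/379 ≈ 86.807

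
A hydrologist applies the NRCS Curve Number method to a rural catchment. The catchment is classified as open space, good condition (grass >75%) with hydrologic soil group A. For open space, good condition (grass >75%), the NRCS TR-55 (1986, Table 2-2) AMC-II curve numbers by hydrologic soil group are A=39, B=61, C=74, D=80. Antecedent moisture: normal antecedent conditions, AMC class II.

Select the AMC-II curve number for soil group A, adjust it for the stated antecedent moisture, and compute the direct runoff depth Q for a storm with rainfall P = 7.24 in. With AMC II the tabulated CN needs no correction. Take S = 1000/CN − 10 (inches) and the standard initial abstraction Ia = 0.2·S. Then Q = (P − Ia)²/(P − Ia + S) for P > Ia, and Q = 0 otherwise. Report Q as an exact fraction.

NRCS table: open space, good condition (grass >75%), soil group A → CN(II) = 39
CN(II) = 39; AMC II needs no correction.
Max retention: S = 1000/39 − 10 = 610/39 in (≈ 15.641 in)
Initial abstraction Ia = S/5 = (610/39)/5 = 122/39 ≈ 3.128 in
Since P=7.240 > Ia=3.128: effective rainfall P−Ia = 4009/975 in
Q: (4009/975)² ÷ (19259/975) = 16072081/18777525 in (≈ 0.856 in)

Q = 16072081/18777525 in ≈ 0.856 in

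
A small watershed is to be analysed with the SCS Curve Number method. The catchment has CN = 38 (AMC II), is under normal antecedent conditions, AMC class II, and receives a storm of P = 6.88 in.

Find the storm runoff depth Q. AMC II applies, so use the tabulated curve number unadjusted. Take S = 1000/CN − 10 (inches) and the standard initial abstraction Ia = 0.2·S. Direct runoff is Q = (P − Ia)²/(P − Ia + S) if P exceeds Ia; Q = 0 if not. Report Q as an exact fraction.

Q = 737881/1124325 in ≈ 0.656 in

AMC II — tabulated CN = 38 applies directly.
Max retention: S = 1000/38 − 10 = 310/19 in (≈ 16.316 in)
Ia = 0.2S: 0.2·16.316 = 3.263 in (exactly 62/19)
Excess rainfall: 6.880 − 3.263 = 3.617 in; P > Ia so Q > 0
Q = (1718/475)²/((1718/475) + 310/19) = (2951524/225625)/(9468/475) = 737881/1124325 in ≈ 0.656 in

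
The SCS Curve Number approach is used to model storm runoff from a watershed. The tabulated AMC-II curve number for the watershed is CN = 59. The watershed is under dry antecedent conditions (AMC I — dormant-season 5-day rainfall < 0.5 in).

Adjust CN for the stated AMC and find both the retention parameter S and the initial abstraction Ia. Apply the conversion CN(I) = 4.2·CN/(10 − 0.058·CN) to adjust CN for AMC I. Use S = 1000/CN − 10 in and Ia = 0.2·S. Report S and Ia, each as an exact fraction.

Dry (AMC I): CN(I) = 4.2·59/(10 − 0.058·59) = (1239/5)/(3289/500) = 123900/3289 ≈ 37.671
S = 1000/(123900/3289) − 10 = 20500/1239 in ≈ 16.546 in
Ia = 0.2·(20500/1239) = 4100/1239 in ≈ 3.309 in

S = 20500/1239 in ≈ 16.546 in; Ia = 4100/1239 in ≈ 3.309 in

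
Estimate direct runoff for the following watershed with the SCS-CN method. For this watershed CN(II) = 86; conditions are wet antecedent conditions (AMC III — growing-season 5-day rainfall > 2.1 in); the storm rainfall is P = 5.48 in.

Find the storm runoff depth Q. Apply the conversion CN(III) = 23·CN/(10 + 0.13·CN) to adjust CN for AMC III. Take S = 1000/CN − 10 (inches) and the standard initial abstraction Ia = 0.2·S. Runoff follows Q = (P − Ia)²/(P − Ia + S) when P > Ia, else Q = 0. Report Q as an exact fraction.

Q = 17422152049/3696214425 in ≈ 4.714 in

Wet (AMC III): CN(III) = 23·86/(10 + 0.13·86) = 1978/(1059/50) = 98900/1059 ≈ 93.390
Retention S: 1000/CN − 10 with CN=93.390 → S = 700/989 ≈ 0.708 in
Ia = 0.2S: 0.2·0.708 = 0.142 in (exactly 140/989)
Since P=5.480 > Ia=0.142: effective rainfall P−Ia = 131993/24725 in
Runoff Q = (P−Ia)²/(P−Ia+S) = (5.338)²/(5.338+0.708) = 17422152049/3696214425 ≈ 4.714 in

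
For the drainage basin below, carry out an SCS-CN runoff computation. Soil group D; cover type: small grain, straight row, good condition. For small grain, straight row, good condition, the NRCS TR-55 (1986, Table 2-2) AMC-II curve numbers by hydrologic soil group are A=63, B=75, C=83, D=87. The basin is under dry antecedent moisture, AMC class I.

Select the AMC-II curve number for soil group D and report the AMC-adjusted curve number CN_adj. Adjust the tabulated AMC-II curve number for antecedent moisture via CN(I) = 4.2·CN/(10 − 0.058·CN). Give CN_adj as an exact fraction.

NRCS table: small grain, straight row, good condition, soil group D → CN(II) = 87
Adjust CN=87 to AMC I: 4.2·87/(10 − 0.058·87) → (1827/5) ÷ (2477/500) = 182700/2477 ≈ 73.759

CN_adj = 182700/2477 ≈ 73.759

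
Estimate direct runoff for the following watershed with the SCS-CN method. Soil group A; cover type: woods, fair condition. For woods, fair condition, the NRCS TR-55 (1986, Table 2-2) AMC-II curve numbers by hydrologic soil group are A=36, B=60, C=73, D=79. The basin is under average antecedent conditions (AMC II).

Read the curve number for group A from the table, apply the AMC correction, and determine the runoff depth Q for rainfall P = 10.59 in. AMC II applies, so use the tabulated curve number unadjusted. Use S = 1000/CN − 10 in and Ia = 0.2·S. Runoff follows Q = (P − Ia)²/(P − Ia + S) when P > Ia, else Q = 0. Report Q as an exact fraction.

Q = 40081561/20097900 in ≈ 1.994 in

NRCS table: woods, fair condition, soil group A → CN(II) = 36
CN(II) = 36; AMC II needs no correction.
Max retention: S = 1000/36 − 10 = 160/9 in (≈ 17.778 in)
Ia = 0.2·(160/9) = 32/9 in ≈ 3.556 in
Since P=10.590 > Ia=3.556: effective rainfall P−Ia = 6331/900 in
Q = (6331/900)²/((6331/900) + 160/9) = (40081561/810000)/(22331/900) = 40081561/20097900 in ≈ 1.994 in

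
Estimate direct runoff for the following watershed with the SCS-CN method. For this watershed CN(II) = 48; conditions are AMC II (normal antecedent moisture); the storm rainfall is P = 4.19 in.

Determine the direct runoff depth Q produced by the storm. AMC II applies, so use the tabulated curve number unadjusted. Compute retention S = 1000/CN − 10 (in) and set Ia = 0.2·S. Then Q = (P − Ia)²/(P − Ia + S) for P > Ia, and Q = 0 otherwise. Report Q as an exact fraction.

Q = 368449/1157100 in ≈ 0.318 in

Average conditions: CN = 48 (no AMC adjustment).
Max retention: S = 1000/48 − 10 = 65/6 in (≈ 10.833 in)
Ia = 0.2S: 0.2·10.833 = 2.167 in (exactly 13/6)
Excess rainfall: 4.190 − 2.167 = 2.023 in; P > Ia so Q > 0
Q = (607/300)²/((607/300) + 65/6) = (368449/90000)/(3857/300) = 368449/1157100 in ≈ 0.318 in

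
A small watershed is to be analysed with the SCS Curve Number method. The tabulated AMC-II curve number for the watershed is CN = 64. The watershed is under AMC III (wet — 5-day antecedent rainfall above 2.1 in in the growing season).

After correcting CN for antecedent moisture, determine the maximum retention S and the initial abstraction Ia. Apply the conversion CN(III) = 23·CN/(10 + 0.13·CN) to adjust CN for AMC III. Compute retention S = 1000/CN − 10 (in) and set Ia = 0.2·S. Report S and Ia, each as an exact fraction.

CN(III) from CN(II)=64: (23·64)/(10 + 0.13·64) = 18400/229 ≈ 80.349
Max retention: S = 1000/(18400/229) − 10 = 225/92 in (≈ 2.446 in)
Ia = 0.2·(225/92) = 45/92 in ≈ 0.489 in

S = 225/92 in ≈ 2.446 in; Ia = 45/92 in ≈ 0.489 in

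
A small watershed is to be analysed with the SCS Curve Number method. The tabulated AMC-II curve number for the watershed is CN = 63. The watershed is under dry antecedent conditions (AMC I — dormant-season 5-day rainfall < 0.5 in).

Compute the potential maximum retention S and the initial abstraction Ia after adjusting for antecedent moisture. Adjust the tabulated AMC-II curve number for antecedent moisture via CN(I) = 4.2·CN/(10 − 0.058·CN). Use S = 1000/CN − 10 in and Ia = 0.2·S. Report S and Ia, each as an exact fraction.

S = 18500/1323 in ≈ 13.983 in; Ia = 3700/1323 in ≈ 2.797 in

Dry (AMC I): CN(I) = 4.2·63/(10 − 0.058·63) = (1323/5)/(3173/500) = 132300/3173 ≈ 41.696
Retention S: 1000/CN − 10 with CN=41.696 → S = 18500/1323 ≈ 13.983 in
Initial abstraction Ia = S/5 = (18500/1323)/5 = 3700/1323 ≈ 2.797 in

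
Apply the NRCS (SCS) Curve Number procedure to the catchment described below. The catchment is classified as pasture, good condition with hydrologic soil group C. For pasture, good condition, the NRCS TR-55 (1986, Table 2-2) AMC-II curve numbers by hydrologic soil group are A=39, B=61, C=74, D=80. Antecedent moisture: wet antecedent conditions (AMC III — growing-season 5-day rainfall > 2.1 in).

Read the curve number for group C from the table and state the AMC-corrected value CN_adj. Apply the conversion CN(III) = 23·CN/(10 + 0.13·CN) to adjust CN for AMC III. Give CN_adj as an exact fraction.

CN_adj = 85100/981 ≈ 86.748

NRCS table: pasture, good condition, soil group C → CN(II) = 74
Wet (AMC III): CN(III) = 23·74/(10 + 0.13·74) = 1702/(981/50) = 85100/981 ≈ 86.748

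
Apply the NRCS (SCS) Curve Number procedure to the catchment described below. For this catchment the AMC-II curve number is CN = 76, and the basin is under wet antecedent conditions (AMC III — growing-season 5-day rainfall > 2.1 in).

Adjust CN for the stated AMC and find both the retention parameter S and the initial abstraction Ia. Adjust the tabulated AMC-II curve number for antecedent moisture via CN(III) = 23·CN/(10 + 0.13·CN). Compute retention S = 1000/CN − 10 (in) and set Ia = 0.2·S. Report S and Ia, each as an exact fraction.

S = 600/437 in ≈ 1.373 in; Ia = 120/437 in ≈ 0.275 in

CN(III) from CN(II)=76: (23·76)/(10 + 0.13·76) = 43700/497 ≈ 87.928
Max retention: S = 1000/(43700/497) − 10 = 600/437 in (≈ 1.373 in)
Ia = 0.2·(600/437) = 120/437 in ≈ 0.275 in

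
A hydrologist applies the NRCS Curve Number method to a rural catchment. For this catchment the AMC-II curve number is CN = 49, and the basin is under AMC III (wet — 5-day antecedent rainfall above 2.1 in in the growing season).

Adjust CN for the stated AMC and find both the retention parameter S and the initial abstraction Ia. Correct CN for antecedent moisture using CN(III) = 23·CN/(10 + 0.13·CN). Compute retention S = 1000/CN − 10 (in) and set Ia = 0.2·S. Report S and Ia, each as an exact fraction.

Wet (AMC III): CN(III) = 23·49/(10 + 0.13·49) = 1127/(1637/100) = 112700/1637 ≈ 68.845
Max retention: S = 1000/(112700/1637) − 10 = 5100/1127 in (≈ 4.525 in)
Ia = 0.2S: 0.2·4.525 = 0.905 in (exactly 1020/1127)

S = 5100/1127 in ≈ 4.525 in; Ia = 1020/1127 in ≈ 0.905 in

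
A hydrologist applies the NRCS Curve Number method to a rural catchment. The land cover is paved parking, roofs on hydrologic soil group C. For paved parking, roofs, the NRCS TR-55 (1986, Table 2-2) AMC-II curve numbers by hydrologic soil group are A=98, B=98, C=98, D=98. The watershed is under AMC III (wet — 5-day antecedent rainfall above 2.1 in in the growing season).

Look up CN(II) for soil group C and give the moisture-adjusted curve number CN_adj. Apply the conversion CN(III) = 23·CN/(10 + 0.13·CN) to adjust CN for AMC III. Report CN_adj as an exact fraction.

NRCS table: paved parking, roofs, soil group C → CN(II) = 98
Wet (AMC III): CN(III) = 23·98/(10 + 0.13·98) = 2254/(1137/50) = 112700/1137 ≈ 99.120

CN_adj = 112700/1137 ≈ 99.120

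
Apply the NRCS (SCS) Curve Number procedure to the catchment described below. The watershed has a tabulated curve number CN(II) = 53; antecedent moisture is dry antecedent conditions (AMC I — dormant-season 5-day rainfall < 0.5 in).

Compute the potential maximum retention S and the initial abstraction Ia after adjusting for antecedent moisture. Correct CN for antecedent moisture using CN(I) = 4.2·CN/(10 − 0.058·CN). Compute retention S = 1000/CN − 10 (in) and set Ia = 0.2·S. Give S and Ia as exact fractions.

S = 23500/1113 in ≈ 21.114 in; Ia = 4700/1113 in ≈ 4.223 in

CN(I) from CN(II)=53: (4.2·53)/(10 − 0.058·53) = 111300/3463 ≈ 32.140
S = 1000/(111300/3463) − 10 = 23500/1113 in ≈ 21.114 in
Ia = 0.2S: 0.2·21.114 = 4.223 in (exactly 4700/1113)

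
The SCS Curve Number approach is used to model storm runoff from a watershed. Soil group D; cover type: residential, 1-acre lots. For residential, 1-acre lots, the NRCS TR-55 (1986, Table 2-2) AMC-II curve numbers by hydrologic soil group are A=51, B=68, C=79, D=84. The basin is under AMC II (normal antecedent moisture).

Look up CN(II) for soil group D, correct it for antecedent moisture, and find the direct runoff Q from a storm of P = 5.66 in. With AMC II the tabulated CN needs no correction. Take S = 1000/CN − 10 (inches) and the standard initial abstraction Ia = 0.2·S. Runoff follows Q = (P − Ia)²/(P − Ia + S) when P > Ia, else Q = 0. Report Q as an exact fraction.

NRCS table: residential, 1-acre lots, soil group D → CN(II) = 84
CN(II) = 84; AMC II needs no correction.
Retention S: 1000/CN − 10 with CN=84.000 → S = 40/21 ≈ 1.905 in
Ia = 0.2S: 0.2·1.905 = 0.381 in (exactly 8/21)
Since P=5.660 > Ia=0.381: effective rainfall P−Ia = 5543/1050 in
Runoff Q = (P−Ia)²/(P−Ia+S) = (5.279)²/(5.279+1.905) = 30724849/7920150 ≈ 3.879 in

Q = 30724849/7920150 in ≈ 3.879 in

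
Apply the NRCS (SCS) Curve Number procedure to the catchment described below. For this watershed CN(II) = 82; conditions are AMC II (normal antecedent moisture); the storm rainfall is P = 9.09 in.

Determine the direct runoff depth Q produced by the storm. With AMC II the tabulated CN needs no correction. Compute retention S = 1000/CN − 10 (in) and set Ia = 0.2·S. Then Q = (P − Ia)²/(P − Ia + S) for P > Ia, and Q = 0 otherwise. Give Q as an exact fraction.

Average conditions: CN = 82 (no AMC adjustment).
S = 1000/82 − 10 = 90/41 in ≈ 2.195 in
Initial abstraction Ia = S/5 = (90/41)/5 = 18/41 ≈ 0.439 in
P − Ia = 9.090 − 0.439 = 35469/4100 ≈ 8.651 in (> 0, runoff occurs)
Q: (35469/4100)² ÷ (44469/4100) = 15531481/2250900 in (≈ 6.900 in)

Q = 15531481/2250900 in ≈ 6.900 in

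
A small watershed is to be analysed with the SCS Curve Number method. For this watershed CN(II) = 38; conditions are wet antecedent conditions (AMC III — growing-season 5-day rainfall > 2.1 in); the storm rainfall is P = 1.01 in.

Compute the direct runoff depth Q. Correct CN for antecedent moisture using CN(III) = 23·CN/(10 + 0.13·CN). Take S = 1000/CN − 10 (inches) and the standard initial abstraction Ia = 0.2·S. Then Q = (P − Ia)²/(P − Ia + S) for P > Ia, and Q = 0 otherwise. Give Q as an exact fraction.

CN(III) from CN(II)=38: (23·38)/(10 + 0.13·38) = 43700/747 ≈ 58.501
Max retention: S = 1000/(43700/747) − 10 = 3100/437 in (≈ 7.094 in)
Initial abstraction Ia = S/5 = (3100/437)/5 = 620/437 ≈ 1.419 in
P = 1.010 ≤ Ia = 1.419 in: entire storm abstracted, Q = 0.

Q = 0 in ≈ 0.000 in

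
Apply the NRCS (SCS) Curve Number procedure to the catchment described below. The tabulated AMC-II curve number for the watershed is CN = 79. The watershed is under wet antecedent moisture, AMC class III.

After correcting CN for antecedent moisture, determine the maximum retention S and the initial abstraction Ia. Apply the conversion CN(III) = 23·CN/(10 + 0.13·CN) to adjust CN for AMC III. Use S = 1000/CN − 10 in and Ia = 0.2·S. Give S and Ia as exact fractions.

S = 2100/1817 in ≈ 1.156 in; Ia = 420/1817 in ≈ 0.231 in

Adjust CN=79 to AMC III: 23·79/(10 + 0.13·79) → 1817 ÷ (2027/100) = 181700/2027 ≈ 89.640
Retention S: 1000/CN − 10 with CN=89.640 → S = 2100/1817 ≈ 1.156 in
Ia = 0.2S: 0.2·1.156 = 0.231 in (exactly 420/1817)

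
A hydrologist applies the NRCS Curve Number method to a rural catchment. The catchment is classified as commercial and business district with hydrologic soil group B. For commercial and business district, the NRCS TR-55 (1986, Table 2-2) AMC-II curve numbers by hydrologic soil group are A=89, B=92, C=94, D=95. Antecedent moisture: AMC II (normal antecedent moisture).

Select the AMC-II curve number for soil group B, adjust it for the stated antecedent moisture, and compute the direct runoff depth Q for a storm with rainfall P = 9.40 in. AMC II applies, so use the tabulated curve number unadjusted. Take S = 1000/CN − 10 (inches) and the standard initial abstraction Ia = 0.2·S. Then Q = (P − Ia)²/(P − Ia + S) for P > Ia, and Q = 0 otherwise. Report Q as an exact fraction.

NRCS table: commercial and business district, soil group B → CN(II) = 92
Average conditions: CN = 92 (no AMC adjustment).
Retention S: 1000/CN − 10 with CN=92.000 → S = 20/23 ≈ 0.870 in
Initial abstraction Ia = S/5 = (20/23)/5 = 4/23 ≈ 0.174 in
Since P=9.400 > Ia=0.174: effective rainfall P−Ia = 1061/115 in
Runoff Q = (P−Ia)²/(P−Ia+S) = (9.226)²/(9.226+0.870) = 1125721/133515 ≈ 8.431 in

Q = 1125721/133515 in ≈ 8.431 in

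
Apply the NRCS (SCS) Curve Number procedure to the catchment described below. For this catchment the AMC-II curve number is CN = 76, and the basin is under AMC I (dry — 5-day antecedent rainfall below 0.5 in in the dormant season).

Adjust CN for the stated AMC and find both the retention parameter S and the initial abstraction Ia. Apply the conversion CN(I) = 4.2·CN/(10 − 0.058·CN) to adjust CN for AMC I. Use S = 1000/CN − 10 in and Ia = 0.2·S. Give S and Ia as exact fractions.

S = 1000/133 in ≈ 7.519 in; Ia = 200/133 in ≈ 1.504 in

CN(I) from CN(II)=76: (4.2·76)/(10 − 0.058·76) = 13300/233 ≈ 57.082
Max retention: S = 1000/(13300/233) − 10 = 1000/133 in (≈ 7.519 in)
Initial abstraction Ia = S/5 = (1000/133)/5 = 200/133 ≈ 1.504 in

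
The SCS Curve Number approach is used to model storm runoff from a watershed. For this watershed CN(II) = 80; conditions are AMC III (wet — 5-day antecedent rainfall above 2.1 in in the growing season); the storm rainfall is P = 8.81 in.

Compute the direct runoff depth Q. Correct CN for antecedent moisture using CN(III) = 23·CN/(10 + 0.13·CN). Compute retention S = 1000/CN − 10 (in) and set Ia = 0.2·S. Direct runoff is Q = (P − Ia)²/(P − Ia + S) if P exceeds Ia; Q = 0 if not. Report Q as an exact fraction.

Adjust CN=80 to AMC III: 23·80/(10 + 0.13·80) → 1840 ÷ (102/5) = 4600/51 ≈ 90.196
Retention S: 1000/CN − 10 with CN=90.196 → S = 25/23 ≈ 1.087 in
Initial abstraction Ia = S/5 = (25/23)/5 = 5/23 ≈ 0.217 in
P − Ia = 8.810 − 0.217 = 19763/2300 ≈ 8.593 in (> 0, runoff occurs)
Q: (19763/2300)² ÷ (22263/2300) = 390576169/51204900 in (≈ 7.628 in)

Q = 390576169/51204900 in ≈ 7.628 in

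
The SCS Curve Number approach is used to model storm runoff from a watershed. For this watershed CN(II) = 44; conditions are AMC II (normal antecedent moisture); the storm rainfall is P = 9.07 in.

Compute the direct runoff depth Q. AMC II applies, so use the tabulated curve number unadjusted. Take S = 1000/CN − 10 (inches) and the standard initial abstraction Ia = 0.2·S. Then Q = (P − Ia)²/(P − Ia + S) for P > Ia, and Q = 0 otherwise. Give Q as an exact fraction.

Q = 51509329/23294700 in ≈ 2.211 in

Average conditions: CN = 44 (no AMC adjustment).
Max retention: S = 1000/44 − 10 = 140/11 in (≈ 12.727 in)
Initial abstraction Ia = S/5 = (140/11)/5 = 28/11 ≈ 2.545 in
P − Ia = 9.070 − 2.545 = 7177/1100 ≈ 6.525 in (> 0, runoff occurs)
Q: (7177/1100)² ÷ (21177/1100) = 51509329/23294700 in (≈ 2.211 in)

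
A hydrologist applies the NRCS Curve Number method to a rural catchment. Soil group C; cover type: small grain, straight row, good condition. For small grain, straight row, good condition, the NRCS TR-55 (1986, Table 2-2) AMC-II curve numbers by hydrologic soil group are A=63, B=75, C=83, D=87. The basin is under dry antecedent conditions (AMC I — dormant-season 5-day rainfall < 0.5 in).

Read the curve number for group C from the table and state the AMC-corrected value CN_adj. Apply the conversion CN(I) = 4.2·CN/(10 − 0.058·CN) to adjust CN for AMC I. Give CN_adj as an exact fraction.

CN_adj = 174300/2593 ≈ 67.219

NRCS table: small grain, straight row, good condition, soil group C → CN(II) = 83
Dry (AMC I): CN(I) = 4.2·83/(10 − 0.058·83) = (1743/5)/(2593/500) = 174300/2593 ≈ 67.219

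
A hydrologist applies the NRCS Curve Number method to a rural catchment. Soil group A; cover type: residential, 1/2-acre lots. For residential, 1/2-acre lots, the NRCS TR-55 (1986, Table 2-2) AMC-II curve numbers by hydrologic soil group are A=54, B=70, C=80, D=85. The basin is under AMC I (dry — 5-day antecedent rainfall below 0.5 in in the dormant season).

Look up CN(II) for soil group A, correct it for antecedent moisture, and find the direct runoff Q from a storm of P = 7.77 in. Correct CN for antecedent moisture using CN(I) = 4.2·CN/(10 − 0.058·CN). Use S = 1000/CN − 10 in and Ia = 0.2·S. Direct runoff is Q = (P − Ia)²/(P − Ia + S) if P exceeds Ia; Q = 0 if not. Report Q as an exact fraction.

Q = 44335092481/77143695300 in ≈ 0.575 in

NRCS table: residential, 1/2-acre lots, soil group A → CN(II) = 54
Dry (AMC I): CN(I) = 4.2·54/(10 − 0.058·54) = (1134/5)/(1717/250) = 56700/1717 ≈ 33.023
Retention S: 1000/CN − 10 with CN=33.023 → S = 11500/567 ≈ 20.282 in
Ia = 0.2·(11500/567) = 2300/567 in ≈ 4.056 in
Excess rainfall: 7.770 − 4.056 = 3.714 in; P > Ia so Q > 0
Q: (210559/56700)² ÷ (1360559/56700) = 44335092481/77143695300 in (≈ 0.575 in)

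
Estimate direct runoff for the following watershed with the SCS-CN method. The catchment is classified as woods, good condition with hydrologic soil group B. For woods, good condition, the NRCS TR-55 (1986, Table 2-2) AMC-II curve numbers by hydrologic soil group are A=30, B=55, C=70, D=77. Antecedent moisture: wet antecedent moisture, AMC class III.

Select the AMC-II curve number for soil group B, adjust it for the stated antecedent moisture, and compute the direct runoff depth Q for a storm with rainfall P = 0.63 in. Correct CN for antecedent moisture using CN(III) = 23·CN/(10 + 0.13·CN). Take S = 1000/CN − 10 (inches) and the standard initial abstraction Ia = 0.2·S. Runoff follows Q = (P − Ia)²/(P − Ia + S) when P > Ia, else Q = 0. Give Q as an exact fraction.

Q = 0 in ≈ 0.000 in

NRCS table: woods, good condition, soil group B → CN(II) = 55
CN(III) from CN(II)=55: (23·55)/(10 + 0.13·55) = 25300/343 ≈ 73.761
S = 1000/(25300/343) − 10 = 900/253 in ≈ 3.557 in
Ia = 0.2S: 0.2·3.557 = 0.711 in (exactly 180/253)
P = 0.630 ≤ Ia = 0.711 in: entire storm abstracted, Q = 0.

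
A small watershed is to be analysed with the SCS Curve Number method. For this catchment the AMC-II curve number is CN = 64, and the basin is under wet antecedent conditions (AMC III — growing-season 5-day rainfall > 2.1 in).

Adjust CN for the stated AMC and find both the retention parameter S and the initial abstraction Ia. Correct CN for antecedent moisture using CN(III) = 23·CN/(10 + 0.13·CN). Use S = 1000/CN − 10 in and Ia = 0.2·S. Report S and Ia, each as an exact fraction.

Adjust CN=64 to AMC III: 23·64/(10 + 0.13·64) → 1472 ÷ (458/25) = 18400/229 ≈ 80.349
Max retention: S = 1000/(18400/229) − 10 = 225/92 in (≈ 2.446 in)
Ia = 0.2·(225/92) = 45/92 in ≈ 0.489 in

S = 225/92 in ≈ 2.446 in; Ia = 45/92 in ≈ 0.489 in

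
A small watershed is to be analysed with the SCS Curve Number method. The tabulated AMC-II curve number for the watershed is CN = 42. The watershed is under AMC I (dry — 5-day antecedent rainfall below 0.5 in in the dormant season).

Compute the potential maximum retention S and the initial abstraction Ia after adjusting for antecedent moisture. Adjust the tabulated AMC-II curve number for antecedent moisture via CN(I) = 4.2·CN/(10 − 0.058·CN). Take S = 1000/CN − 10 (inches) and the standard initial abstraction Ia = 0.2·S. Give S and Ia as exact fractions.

CN(I) from CN(II)=42: (4.2·42)/(10 − 0.058·42) = 44100/1891 ≈ 23.321
Max retention: S = 1000/(44100/1891) − 10 = 14500/441 in (≈ 32.880 in)
Initial abstraction Ia = S/5 = (14500/441)/5 = 2900/441 ≈ 6.576 in

S = 14500/441 in ≈ 32.880 in; Ia = 2900/441 in ≈ 6.576 in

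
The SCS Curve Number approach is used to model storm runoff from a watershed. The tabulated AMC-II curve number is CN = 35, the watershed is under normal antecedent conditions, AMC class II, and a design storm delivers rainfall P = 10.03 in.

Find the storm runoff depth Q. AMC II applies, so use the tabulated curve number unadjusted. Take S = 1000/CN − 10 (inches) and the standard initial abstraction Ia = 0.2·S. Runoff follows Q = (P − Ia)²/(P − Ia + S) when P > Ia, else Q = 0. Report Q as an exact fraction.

Average conditions: CN = 35 (no AMC adjustment).
Max retention: S = 1000/35 − 10 = 130/7 in (≈ 18.571 in)
Ia = 0.2·(130/7) = 26/7 in ≈ 3.714 in
Since P=10.030 > Ia=3.714: effective rainfall P−Ia = 4421/700 in
Q: (4421/700)² ÷ (17421/700) = 19545241/12194700 in (≈ 1.603 in)

Q = 19545241/12194700 in ≈ 1.603 in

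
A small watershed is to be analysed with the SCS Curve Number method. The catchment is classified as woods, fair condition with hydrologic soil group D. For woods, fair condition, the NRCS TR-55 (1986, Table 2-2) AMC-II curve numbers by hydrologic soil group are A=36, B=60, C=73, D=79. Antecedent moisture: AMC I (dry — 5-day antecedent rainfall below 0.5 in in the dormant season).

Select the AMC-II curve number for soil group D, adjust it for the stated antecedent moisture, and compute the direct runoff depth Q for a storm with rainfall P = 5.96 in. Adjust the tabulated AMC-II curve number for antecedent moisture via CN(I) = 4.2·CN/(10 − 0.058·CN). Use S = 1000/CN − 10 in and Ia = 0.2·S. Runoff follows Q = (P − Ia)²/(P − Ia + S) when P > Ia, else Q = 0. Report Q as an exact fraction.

Q = 85951441/42997725 in ≈ 1.999 in

NRCS table: woods, fair condition, soil group D → CN(II) = 79
CN(I) from CN(II)=79: (4.2·79)/(10 − 0.058·79) = 7900/129 ≈ 61.240
Max retention: S = 1000/(7900/129) − 10 = 500/79 in (≈ 6.329 in)
Initial abstraction Ia = S/5 = (500/79)/5 = 100/79 ≈ 1.266 in
Since P=5.960 > Ia=1.266: effective rainfall P−Ia = 9271/1975 in
Q: (9271/1975)² ÷ (21771/1975) = 85951441/42997725 in (≈ 1.999 in)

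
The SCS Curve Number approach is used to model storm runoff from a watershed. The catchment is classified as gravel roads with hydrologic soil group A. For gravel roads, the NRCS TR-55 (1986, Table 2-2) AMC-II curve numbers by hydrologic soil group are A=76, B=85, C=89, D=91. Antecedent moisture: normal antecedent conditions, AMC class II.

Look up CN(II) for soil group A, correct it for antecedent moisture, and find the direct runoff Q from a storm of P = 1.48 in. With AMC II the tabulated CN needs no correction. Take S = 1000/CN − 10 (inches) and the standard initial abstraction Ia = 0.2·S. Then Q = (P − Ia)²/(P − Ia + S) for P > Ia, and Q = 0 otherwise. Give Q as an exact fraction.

NRCS table: gravel roads, soil group A → CN(II) = 76
CN(II) = 76; AMC II needs no correction.
Retention S: 1000/CN − 10 with CN=76.000 → S = 60/19 ≈ 3.158 in
Initial abstraction Ia = S/5 = (60/19)/5 = 12/19 ≈ 0.632 in
Excess rainfall: 1.480 − 0.632 = 0.848 in; P > Ia so Q > 0
Q = (403/475)²/((403/475) + 60/19) = (162409/225625)/(1903/475) = 162409/903925 in ≈ 0.180 in

Q = 162409/903925 in ≈ 0.180 in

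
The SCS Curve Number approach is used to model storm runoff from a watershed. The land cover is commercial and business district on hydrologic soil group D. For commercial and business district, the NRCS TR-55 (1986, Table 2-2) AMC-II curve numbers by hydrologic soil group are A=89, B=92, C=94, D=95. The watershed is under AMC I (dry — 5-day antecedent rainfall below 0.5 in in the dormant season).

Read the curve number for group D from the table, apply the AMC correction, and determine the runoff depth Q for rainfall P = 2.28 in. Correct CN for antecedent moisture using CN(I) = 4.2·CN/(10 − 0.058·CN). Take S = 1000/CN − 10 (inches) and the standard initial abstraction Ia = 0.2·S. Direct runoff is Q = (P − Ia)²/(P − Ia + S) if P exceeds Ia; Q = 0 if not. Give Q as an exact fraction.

NRCS table: commercial and business district, soil group D → CN(II) = 95
Adjust CN=95 to AMC I: 4.2·95/(10 − 0.058·95) → 399 ÷ (449/100) = 39900/449 ≈ 88.864
Retention S: 1000/CN − 10 with CN=88.864 → S = 500/399 ≈ 1.253 in
Initial abstraction Ia = S/5 = (500/399)/5 = 100/399 ≈ 0.251 in
P − Ia = 2.280 − 0.251 = 20243/9975 ≈ 2.029 in (> 0, runoff occurs)
Q = (20243/9975)²/((20243/9975) + 500/399) = (409779049/99500625)/(32743/9975) = 409779049/326611425 in ≈ 1.255 in

Q = 409779049/326611425 in ≈ 1.255 in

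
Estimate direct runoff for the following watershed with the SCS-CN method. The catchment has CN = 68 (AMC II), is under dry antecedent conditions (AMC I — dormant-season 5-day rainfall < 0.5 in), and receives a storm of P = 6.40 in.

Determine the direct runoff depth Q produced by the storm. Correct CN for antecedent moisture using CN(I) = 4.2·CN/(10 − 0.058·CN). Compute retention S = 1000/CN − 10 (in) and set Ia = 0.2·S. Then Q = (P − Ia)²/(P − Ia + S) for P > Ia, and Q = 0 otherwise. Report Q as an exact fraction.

Adjust CN=68 to AMC I: 4.2·68/(10 − 0.058·68) → (1428/5) ÷ (757/125) = 35700/757 ≈ 47.160
Max retention: S = 1000/(35700/757) − 10 = 4000/357 in (≈ 11.204 in)
Initial abstraction Ia = S/5 = (4000/357)/5 = 800/357 ≈ 2.241 in
Since P=6.400 > Ia=2.241: effective rainfall P−Ia = 7424/1785 in
Runoff Q = (P−Ia)²/(P−Ia+S) = (4.159)²/(4.159+11.204) = 1722368/1529745 ≈ 1.126 in

Q = 1722368/1529745 in ≈ 1.126 in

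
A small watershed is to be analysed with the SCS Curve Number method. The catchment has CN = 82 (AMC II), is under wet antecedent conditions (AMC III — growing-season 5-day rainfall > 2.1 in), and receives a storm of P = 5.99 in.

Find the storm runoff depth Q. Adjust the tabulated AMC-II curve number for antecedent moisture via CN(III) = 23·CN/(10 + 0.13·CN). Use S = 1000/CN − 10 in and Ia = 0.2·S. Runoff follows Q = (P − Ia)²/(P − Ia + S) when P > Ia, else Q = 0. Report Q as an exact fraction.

Q = 299052578449/60055615100 in ≈ 4.980 in

CN(III) from CN(II)=82: (23·82)/(10 + 0.13·82) = 94300/1033 ≈ 91.288
S = 1000/(94300/1033) − 10 = 900/943 in ≈ 0.954 in
Initial abstraction Ia = S/5 = (900/943)/5 = 180/943 ≈ 0.191 in
Since P=5.990 > Ia=0.191: effective rainfall P−Ia = 546857/94300 in
Q: (546857/94300)² ÷ (636857/94300) = 299052578449/60055615100 in (≈ 4.980 in)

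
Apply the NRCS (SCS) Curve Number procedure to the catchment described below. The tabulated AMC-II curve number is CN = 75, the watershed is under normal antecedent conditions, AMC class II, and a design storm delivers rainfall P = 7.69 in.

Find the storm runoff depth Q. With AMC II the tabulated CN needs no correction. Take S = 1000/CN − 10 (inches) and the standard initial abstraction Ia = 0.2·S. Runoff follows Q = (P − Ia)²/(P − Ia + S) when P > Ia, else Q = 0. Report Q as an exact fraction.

Average conditions: CN = 75 (no AMC adjustment).
S = 1000/75 − 10 = 10/3 in ≈ 3.333 in
Ia = 0.2·(10/3) = 2/3 in ≈ 0.667 in
P − Ia = 7.690 − 0.667 = 2107/300 ≈ 7.023 in (> 0, runoff occurs)
Runoff Q = (P−Ia)²/(P−Ia+S) = (7.023)²/(7.023+3.333) = 4439449/932100 ≈ 4.763 in

Q = 4439449/932100 in ≈ 4.763 in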